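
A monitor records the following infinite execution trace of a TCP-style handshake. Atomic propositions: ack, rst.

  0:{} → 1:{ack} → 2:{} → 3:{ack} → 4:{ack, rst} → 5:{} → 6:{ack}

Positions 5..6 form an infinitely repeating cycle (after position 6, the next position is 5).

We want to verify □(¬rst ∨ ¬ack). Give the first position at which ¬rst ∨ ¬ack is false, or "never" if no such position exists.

4

Check ¬rst ∨ ¬ack at each position in order: 0 ✓, 1 ✓, 2 ✓, 3 ✓.
At position 4 the labels are {ack, rst}, so ¬rst ∨ ¬ack is false there. This is the first violation.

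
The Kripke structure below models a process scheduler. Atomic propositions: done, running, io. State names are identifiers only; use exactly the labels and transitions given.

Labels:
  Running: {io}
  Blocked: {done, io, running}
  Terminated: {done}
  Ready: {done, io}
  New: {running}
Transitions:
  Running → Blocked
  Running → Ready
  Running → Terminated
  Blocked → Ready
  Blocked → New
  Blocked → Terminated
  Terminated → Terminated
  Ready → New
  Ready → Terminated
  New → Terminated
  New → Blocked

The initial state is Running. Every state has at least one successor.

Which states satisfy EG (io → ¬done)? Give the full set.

States satisfying io → ¬done: {Running, Terminated, New}.
States satisfying EG (io → ¬done): {Running, Terminated, New}.

{Running, Terminated, New}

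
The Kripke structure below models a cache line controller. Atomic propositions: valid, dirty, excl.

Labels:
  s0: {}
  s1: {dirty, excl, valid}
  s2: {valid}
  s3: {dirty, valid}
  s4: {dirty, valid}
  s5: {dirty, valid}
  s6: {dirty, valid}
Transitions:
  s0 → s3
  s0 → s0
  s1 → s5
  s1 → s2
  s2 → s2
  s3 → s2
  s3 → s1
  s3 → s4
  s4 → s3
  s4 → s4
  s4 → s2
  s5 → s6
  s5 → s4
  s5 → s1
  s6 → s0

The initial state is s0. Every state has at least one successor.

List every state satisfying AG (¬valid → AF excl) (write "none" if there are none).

{s2}

States satisfying ¬valid → AF excl: {s1, s2, s3, s4, s5, s6}.
States satisfying AG (¬valid → AF excl): {s2}.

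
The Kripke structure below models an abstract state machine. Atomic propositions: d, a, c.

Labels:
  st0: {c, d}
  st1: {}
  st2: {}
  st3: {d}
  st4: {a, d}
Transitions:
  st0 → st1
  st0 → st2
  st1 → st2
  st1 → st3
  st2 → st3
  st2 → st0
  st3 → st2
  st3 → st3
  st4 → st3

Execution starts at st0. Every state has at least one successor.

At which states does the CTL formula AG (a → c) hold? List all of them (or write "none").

States satisfying a → c: {st0, st1, st2, st3}.
States satisfying AG (a → c): {st0, st1, st2, st3}.

{st0, st1, st2, st3}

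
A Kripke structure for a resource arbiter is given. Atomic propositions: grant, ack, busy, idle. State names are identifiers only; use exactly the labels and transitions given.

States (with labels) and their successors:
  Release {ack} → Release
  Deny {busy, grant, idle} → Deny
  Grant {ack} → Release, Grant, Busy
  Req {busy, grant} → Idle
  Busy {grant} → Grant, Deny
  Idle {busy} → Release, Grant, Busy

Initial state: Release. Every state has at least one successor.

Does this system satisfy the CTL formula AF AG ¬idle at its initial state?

States satisfying AG ¬idle: {Release}.
States satisfying AF AG ¬idle: {Release}.
Release ∈ Sat(AF AG ¬idle).

Satisfied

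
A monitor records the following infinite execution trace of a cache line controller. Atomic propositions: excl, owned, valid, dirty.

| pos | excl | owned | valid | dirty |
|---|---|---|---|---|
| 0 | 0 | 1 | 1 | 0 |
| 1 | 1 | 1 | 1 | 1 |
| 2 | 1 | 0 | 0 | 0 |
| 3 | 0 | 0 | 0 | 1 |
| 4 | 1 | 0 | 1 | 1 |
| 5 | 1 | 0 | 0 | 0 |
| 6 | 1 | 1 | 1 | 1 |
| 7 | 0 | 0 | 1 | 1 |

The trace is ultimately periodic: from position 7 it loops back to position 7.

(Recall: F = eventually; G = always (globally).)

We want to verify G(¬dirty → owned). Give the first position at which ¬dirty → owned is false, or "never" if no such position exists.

2

Check ¬dirty → owned at each position in order: 0 ✓, 1 ✓.
At position 2 the labels are {excl}, so ¬dirty → owned is false there. This is the first violation.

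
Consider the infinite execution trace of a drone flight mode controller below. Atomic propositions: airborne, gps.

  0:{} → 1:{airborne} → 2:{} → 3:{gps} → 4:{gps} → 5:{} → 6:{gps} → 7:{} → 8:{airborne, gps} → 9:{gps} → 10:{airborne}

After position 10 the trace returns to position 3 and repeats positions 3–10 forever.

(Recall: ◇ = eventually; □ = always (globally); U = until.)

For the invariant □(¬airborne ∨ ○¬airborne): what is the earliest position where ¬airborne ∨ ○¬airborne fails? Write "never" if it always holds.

¬airborne ∨ ○¬airborne holds at every position 0..10, and those are all the positions the trace ever visits, so the invariant □(¬airborne ∨ ○¬airborne) is never violated.

never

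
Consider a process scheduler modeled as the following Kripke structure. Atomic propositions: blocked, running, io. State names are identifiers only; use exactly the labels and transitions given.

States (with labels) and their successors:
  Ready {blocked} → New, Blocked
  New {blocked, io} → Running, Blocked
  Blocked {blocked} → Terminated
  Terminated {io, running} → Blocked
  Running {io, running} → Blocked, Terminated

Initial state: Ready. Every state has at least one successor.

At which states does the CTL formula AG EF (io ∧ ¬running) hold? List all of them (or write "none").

States satisfying EF (io ∧ ¬running): {Ready, New}.
States satisfying AG EF (io ∧ ¬running): ∅.

none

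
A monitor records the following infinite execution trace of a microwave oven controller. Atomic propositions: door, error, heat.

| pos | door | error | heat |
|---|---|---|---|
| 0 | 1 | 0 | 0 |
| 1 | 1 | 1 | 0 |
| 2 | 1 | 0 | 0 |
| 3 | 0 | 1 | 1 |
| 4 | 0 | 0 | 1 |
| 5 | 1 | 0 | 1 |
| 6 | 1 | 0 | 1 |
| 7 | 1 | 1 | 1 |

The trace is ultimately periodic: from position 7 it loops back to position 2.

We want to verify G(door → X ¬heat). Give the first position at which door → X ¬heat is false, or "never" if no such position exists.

Check door → X ¬heat at each position in order: 0 ✓, 1 ✓.
At position 2 the labels are {door} and the next position 3 has {error, heat}, so door → X ¬heat is false there. This is the first violation.

2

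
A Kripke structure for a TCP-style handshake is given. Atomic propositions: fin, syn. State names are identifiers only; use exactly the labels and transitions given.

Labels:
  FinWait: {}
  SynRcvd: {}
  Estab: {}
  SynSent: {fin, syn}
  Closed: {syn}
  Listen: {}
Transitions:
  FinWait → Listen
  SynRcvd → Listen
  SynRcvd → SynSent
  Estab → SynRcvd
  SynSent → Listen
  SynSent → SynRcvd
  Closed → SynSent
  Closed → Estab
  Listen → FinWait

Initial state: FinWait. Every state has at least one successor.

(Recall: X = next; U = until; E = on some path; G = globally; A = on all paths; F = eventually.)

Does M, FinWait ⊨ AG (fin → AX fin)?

Holds

States satisfying fin → AX fin: {FinWait, SynRcvd, Estab, Closed, Listen}.
States satisfying AG (fin → AX fin): {FinWait, Listen}.
Every state reachable from FinWait satisfies fin → AX fin.
FinWait ∈ Sat(AG (fin → AX fin)).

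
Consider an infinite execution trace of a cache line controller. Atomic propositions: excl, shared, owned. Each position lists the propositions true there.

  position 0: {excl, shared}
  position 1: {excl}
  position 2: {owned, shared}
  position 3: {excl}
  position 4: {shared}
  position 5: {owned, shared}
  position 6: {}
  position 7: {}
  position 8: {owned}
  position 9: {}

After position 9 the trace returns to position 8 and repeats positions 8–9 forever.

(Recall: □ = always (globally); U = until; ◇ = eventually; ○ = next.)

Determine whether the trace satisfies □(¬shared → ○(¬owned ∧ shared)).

¬shared → ○(¬owned ∧ shared) must hold at every position from 0 onward. It fails at position 1, so □(¬shared → ○(¬owned ∧ shared)) is false.
Positions where ¬shared holds: 1, 3, 6, 7, 8, 9.
Check ○(¬owned ∧ shared) at each: 1→fails, 3→ok, 6→fails, 7→fails, 8→fails, 9→fails.

No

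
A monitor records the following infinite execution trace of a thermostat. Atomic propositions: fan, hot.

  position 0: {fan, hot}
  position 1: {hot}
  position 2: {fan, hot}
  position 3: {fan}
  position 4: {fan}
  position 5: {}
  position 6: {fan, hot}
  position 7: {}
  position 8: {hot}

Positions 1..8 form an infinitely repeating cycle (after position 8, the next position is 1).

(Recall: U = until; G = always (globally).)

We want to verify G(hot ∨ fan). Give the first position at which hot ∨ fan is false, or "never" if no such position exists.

5

Check hot ∨ fan at each position in order: 0 ✓, 1 ✓, 2 ✓, 3 ✓, 4 ✓.
At position 5 the labels are {}, so hot ∨ fan is false there. This is the first violation.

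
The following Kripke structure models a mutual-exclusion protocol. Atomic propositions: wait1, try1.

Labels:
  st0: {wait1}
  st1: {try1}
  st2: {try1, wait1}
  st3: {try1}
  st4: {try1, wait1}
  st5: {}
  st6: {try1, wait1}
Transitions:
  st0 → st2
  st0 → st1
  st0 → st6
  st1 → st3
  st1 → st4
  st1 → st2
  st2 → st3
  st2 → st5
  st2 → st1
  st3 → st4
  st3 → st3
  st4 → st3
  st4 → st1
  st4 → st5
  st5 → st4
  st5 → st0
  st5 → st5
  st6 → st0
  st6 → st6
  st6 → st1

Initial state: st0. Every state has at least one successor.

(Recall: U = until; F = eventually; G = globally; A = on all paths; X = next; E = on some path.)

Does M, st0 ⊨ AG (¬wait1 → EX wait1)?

Yes

States satisfying ¬wait1 → EX wait1: {st0, st1, st2, st3, st4, st5, st6}.
States satisfying AG (¬wait1 → EX wait1): {st0, st1, st2, st3, st4, st5, st6}.
Every state reachable from st0 satisfies ¬wait1 → EX wait1.
st0 ∈ Sat(AG (¬wait1 → EX wait1)).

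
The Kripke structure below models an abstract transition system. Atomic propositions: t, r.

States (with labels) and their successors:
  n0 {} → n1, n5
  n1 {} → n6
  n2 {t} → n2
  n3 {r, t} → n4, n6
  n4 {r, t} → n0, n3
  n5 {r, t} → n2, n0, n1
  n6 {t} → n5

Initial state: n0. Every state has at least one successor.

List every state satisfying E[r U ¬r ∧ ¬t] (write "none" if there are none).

States satisfying r: {n3, n4, n5}.
States satisfying ¬r ∧ ¬t: {n0, n1}.
States satisfying E[r U ¬r ∧ ¬t]: {n0, n1, n3, n4, n5}.

{n0, n1, n3, n4, n5}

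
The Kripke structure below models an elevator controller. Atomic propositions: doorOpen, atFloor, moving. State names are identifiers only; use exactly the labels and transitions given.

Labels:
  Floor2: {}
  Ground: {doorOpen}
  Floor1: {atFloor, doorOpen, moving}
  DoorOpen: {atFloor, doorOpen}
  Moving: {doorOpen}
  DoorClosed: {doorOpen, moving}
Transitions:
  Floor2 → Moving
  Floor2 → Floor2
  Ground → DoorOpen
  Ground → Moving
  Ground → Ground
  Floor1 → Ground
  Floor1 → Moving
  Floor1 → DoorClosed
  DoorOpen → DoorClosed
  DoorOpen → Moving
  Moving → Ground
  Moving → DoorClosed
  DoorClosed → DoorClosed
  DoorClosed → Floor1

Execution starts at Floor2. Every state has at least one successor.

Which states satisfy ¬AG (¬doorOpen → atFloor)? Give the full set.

{Floor2}

States satisfying ¬doorOpen → atFloor: {Ground, Floor1, DoorOpen, Moving, DoorClosed}.
States satisfying AG (¬doorOpen → atFloor): {Ground, Floor1, DoorOpen, Moving, DoorClosed}.
States satisfying ¬AG (¬doorOpen → atFloor): {Floor2}.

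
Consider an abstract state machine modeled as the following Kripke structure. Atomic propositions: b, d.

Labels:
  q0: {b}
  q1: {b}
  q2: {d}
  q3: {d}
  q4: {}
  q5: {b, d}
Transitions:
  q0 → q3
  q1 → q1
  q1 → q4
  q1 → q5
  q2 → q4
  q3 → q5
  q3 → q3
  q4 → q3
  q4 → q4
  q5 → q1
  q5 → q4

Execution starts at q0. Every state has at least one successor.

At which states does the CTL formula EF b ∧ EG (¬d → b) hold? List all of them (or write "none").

States satisfying b: {q0, q1, q5}.
States satisfying EF b: {q0, q1, q2, q3, q4, q5}.
States satisfying ¬d → b: {q0, q1, q2, q3, q5}.
States satisfying EG (¬d → b): {q0, q1, q3, q5}.
States satisfying EF b ∧ EG (¬d → b): {q0, q1, q3, q5}.

{q0, q1, q3, q5}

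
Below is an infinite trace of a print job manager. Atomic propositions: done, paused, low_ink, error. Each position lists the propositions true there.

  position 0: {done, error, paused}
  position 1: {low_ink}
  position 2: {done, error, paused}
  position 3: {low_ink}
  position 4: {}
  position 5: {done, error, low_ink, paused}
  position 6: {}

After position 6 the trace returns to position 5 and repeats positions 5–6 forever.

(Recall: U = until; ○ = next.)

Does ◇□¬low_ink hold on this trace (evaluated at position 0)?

Violated

□¬low_ink is false at every position 0..6, so it never becomes true and ◇□¬low_ink fails.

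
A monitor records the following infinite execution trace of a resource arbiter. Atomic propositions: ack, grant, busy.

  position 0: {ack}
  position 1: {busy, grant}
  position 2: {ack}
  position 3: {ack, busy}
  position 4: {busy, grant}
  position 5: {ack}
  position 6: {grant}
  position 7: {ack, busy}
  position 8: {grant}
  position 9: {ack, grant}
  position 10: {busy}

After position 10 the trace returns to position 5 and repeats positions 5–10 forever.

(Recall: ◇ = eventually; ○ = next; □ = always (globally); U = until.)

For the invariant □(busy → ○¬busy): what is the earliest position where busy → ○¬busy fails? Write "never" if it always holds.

3

Check busy → ○¬busy at each position in order: 0 ✓, 1 ✓, 2 ✓.
At position 3 the labels are {ack, busy} and the next position 4 has {busy, grant}, so busy → ○¬busy is false there. This is the first violation.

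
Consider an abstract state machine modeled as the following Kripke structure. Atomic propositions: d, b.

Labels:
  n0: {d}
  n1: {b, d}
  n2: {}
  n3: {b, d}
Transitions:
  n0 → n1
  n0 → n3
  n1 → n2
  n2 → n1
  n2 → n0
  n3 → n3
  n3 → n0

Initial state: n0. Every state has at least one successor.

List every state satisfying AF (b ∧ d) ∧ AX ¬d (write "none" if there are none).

States satisfying b ∧ d: {n1, n3}.
States satisfying AF (b ∧ d): {n0, n1, n2, n3}.
States satisfying ¬d: {n2}.
States satisfying AX ¬d: {n1}.
States satisfying AF (b ∧ d) ∧ AX ¬d: {n1}.

{n1}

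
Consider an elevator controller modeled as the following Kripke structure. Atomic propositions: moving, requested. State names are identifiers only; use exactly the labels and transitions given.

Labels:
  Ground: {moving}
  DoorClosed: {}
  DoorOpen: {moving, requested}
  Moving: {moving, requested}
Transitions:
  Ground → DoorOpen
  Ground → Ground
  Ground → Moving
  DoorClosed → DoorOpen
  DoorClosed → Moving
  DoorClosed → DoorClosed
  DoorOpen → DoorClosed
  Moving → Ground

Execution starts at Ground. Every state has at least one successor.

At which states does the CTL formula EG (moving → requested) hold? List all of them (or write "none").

States satisfying moving → requested: {DoorClosed, DoorOpen, Moving}.
States satisfying EG (moving → requested): {DoorClosed, DoorOpen}.

{DoorClosed, DoorOpen}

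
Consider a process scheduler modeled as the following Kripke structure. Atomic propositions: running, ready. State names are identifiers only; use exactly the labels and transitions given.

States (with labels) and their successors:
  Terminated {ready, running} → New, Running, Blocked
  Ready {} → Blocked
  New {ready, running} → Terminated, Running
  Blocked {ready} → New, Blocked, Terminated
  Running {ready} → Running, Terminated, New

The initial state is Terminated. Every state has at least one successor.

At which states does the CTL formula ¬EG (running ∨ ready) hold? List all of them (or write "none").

States satisfying running ∨ ready: {Terminated, New, Blocked, Running}.
States satisfying EG (running ∨ ready): {Terminated, New, Blocked, Running}.
States satisfying ¬EG (running ∨ ready): {Ready}.

{Ready}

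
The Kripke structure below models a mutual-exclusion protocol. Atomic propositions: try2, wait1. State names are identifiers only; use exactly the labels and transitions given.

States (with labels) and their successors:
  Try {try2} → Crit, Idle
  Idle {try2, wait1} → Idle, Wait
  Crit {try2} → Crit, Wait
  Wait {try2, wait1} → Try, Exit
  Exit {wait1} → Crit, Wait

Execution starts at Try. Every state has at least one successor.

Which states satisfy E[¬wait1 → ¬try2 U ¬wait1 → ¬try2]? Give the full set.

{Idle, Wait, Exit}

States satisfying ¬wait1 → ¬try2: {Idle, Wait, Exit}.
States satisfying E[¬wait1 → ¬try2 U ¬wait1 → ¬try2]: {Idle, Wait, Exit}.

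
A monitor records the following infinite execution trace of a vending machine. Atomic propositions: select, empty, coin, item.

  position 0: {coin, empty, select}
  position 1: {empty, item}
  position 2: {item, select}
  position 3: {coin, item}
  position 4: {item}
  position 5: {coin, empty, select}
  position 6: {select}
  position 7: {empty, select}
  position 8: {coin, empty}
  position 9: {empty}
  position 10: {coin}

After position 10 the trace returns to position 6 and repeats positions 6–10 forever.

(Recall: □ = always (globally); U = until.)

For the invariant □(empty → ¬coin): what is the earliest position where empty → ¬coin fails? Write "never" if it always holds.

0

At position 0 the labels are {coin, empty, select}, so empty → ¬coin is false there. This is the first violation.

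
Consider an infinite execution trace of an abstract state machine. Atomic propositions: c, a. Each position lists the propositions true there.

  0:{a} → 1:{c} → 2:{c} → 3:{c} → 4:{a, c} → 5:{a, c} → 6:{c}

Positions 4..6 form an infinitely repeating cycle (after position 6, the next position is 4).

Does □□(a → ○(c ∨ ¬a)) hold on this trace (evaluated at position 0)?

Satisfied

□(a → ○(c ∨ ¬a)) holds at every position 0..6, and those are all positions ever visited, so □□(a → ○(c ∨ ¬a)) holds.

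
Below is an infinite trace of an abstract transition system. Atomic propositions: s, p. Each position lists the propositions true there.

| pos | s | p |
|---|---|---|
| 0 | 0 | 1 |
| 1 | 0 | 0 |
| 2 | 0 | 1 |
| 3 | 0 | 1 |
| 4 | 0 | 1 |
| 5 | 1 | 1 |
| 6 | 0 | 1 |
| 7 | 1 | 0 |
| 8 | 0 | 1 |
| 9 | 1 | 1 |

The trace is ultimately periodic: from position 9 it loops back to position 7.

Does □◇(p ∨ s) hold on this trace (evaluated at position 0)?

Satisfied

◇(p ∨ s) holds at every position 0..9, and those are all positions ever visited, so □◇(p ∨ s) holds.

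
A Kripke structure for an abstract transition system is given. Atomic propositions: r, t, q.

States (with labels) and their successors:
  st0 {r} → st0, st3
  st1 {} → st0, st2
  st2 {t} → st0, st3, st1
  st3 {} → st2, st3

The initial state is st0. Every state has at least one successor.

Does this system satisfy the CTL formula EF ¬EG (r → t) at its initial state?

States satisfying ¬EG (r → t): {st0}.
States satisfying EF ¬EG (r → t): {st0, st1, st2, st3}.
Some path from st0 reaches a state where ¬EG (r → t) holds.
st0 ∈ Sat(EF ¬EG (r → t)).

Satisfied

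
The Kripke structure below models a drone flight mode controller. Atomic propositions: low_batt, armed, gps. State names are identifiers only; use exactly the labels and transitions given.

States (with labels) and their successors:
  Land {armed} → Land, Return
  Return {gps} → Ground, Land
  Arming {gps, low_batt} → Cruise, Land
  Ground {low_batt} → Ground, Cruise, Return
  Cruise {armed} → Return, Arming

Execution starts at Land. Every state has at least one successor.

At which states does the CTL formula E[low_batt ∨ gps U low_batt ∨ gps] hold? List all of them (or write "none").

States satisfying low_batt ∨ gps: {Return, Arming, Ground}.
States satisfying E[low_batt ∨ gps U low_batt ∨ gps]: {Return, Arming, Ground}.

{Return, Arming, Ground}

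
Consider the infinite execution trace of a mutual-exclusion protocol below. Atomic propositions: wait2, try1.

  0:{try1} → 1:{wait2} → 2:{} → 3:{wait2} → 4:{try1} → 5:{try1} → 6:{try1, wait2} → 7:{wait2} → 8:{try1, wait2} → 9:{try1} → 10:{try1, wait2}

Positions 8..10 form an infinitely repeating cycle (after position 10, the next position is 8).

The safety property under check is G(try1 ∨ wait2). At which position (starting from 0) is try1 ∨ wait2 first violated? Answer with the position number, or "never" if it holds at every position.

Check try1 ∨ wait2 at each position in order: 0 ✓, 1 ✓.
At position 2 the labels are {}, so try1 ∨ wait2 is false there. This is the first violation.

2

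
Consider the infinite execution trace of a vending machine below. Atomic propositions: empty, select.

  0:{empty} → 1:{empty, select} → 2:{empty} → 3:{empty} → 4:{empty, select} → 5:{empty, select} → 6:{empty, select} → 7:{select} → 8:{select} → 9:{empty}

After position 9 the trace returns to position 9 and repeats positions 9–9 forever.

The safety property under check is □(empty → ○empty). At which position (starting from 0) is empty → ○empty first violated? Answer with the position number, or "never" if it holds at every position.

Check empty → ○empty at each position in order: 0 ✓, 1 ✓, 2 ✓, 3 ✓, 4 ✓, 5 ✓.
At position 6 the labels are {empty, select} and the next position 7 has {select}, so empty → ○empty is false there. This is the first violation.

6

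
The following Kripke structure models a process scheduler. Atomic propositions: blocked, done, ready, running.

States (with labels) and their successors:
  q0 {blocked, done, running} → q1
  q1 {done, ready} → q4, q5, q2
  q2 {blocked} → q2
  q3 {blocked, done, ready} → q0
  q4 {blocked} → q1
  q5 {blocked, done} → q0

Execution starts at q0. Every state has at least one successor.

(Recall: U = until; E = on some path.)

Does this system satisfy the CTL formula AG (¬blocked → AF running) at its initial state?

No

States satisfying ¬blocked → AF running: {q0, q2, q3, q4, q5}.
States satisfying AG (¬blocked → AF running): {q2}.
q1 is reachable from q0 and violates ¬blocked → AF running, so AG fails at q0.
q0 ∉ Sat(AG (¬blocked → AF running)).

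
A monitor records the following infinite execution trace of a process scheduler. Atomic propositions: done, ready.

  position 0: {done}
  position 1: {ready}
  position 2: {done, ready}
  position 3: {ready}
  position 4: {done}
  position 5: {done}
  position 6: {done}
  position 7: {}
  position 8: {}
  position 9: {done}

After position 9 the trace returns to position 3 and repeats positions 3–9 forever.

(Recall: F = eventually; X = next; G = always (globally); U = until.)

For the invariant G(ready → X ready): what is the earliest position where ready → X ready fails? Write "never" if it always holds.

3

Check ready → X ready at each position in order: 0 ✓, 1 ✓, 2 ✓.
At position 3 the labels are {ready} and the next position 4 has {done}, so ready → X ready is false there. This is the first violation.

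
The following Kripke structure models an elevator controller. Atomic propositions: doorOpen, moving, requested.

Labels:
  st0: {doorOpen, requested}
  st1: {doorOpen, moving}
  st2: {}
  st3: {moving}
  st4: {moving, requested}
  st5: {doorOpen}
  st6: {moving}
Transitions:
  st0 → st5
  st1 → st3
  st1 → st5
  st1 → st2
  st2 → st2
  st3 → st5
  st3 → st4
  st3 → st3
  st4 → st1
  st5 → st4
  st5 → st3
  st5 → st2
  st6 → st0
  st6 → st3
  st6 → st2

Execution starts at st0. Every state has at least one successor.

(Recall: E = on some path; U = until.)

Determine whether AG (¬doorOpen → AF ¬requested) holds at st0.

States satisfying ¬doorOpen → AF ¬requested: {st0, st1, st2, st3, st4, st5, st6}.
States satisfying AG (¬doorOpen → AF ¬requested): {st0, st1, st2, st3, st4, st5, st6}.
Every state reachable from st0 satisfies ¬doorOpen → AF ¬requested.
st0 ∈ Sat(AG (¬doorOpen → AF ¬requested)).

Satisfied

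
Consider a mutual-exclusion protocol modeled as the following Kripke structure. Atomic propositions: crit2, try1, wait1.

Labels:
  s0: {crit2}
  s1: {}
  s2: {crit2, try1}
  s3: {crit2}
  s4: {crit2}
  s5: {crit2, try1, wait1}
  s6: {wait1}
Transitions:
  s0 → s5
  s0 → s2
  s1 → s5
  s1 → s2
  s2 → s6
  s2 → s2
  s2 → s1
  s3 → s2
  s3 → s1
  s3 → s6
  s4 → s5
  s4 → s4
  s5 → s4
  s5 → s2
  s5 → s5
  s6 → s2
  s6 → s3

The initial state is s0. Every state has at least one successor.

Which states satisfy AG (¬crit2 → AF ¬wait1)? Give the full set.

States satisfying ¬crit2 → AF ¬wait1: {s0, s1, s2, s3, s4, s5, s6}.
States satisfying AG (¬crit2 → AF ¬wait1): {s0, s1, s2, s3, s4, s5, s6}.

{s0, s1, s2, s3, s4, s5, s6}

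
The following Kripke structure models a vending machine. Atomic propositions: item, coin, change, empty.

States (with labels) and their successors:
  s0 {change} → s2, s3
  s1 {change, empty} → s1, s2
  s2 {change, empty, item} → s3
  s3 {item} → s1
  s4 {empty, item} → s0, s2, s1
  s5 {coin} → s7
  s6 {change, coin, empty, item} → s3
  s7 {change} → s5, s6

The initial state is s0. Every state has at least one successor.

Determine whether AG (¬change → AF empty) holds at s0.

States satisfying ¬change → AF empty: {s0, s1, s2, s3, s4, s6, s7}.
States satisfying AG (¬change → AF empty): {s0, s1, s2, s3, s4, s6}.
Every state reachable from s0 satisfies ¬change → AF empty.
s0 ∈ Sat(AG (¬change → AF empty)).

Satisfied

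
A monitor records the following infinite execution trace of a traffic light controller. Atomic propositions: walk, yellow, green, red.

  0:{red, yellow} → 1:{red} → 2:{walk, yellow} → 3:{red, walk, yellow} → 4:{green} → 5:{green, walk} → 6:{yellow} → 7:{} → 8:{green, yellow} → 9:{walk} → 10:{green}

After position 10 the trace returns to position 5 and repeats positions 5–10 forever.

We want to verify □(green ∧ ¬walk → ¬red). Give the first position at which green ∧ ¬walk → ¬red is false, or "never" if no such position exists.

green ∧ ¬walk → ¬red holds at every position 0..10, and those are all the positions the trace ever visits, so the invariant □(green ∧ ¬walk → ¬red) is never violated.

never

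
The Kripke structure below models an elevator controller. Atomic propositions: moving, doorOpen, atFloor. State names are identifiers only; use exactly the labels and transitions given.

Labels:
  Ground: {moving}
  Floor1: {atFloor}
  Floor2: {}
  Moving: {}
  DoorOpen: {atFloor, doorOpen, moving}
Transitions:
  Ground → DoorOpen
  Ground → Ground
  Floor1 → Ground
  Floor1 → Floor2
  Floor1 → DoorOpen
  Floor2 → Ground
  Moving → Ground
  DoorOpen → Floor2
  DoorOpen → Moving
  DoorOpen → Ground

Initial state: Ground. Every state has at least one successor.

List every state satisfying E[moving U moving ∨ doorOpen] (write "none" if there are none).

{Ground, DoorOpen}

States satisfying moving: {Ground, DoorOpen}.
States satisfying moving ∨ doorOpen: {Ground, DoorOpen}.
States satisfying E[moving U moving ∨ doorOpen]: {Ground, DoorOpen}.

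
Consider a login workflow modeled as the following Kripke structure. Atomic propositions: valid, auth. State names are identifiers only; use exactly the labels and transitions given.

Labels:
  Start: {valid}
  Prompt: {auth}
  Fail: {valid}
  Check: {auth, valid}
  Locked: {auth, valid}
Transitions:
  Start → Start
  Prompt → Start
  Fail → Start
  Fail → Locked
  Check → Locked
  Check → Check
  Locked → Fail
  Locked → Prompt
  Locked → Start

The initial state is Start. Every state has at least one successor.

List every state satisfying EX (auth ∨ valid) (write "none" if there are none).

{Start, Prompt, Fail, Check, Locked}

States satisfying auth ∨ valid: {Start, Prompt, Fail, Check, Locked}.
States satisfying EX (auth ∨ valid): {Start, Prompt, Fail, Check, Locked}.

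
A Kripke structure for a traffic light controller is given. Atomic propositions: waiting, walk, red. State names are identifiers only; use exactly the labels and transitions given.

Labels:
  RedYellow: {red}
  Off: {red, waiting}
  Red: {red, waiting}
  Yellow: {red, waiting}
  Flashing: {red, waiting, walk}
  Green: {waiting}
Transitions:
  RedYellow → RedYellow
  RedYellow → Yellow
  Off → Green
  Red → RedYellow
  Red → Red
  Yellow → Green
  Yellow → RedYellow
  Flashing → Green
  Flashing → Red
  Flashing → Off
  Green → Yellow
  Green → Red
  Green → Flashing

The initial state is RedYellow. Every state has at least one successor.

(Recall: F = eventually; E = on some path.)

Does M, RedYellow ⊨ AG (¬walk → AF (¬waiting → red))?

Yes

States satisfying ¬walk → AF (¬waiting → red): {RedYellow, Off, Red, Yellow, Flashing, Green}.
States satisfying AG (¬walk → AF (¬waiting → red)): {RedYellow, Off, Red, Yellow, Flashing, Green}.
Every state reachable from RedYellow satisfies ¬walk → AF (¬waiting → red).
RedYellow ∈ Sat(AG (¬walk → AF (¬waiting → red))).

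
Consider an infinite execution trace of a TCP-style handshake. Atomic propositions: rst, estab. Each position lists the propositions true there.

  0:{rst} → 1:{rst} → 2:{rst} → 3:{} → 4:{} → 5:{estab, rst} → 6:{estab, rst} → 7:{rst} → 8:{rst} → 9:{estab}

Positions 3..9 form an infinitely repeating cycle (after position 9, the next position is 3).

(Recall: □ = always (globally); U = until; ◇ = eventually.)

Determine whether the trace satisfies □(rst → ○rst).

rst → ○rst must hold at every position from 0 onward. It fails at position 2, so □(rst → ○rst) is false.
Positions where rst holds: 0, 1, 2, 5, 6, 7, 8.
Check ○rst at each: 0→ok, 1→ok, 2→fails, 5→ok, 6→ok, 7→ok, 8→fails.

Does not hold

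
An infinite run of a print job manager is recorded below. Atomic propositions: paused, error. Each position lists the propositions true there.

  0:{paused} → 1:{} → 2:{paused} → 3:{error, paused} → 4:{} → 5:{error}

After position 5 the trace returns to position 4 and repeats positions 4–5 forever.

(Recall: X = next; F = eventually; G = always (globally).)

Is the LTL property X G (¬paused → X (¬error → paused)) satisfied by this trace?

No

The position after 0 is 1; G (¬paused → X (¬error → paused)) is false there.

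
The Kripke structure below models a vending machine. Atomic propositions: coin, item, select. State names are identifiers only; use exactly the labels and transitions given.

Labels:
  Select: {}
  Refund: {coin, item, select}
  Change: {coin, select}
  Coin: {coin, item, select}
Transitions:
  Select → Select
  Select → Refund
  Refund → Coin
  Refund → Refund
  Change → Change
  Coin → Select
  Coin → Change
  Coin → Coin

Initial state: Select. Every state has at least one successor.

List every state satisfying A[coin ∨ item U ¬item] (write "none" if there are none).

{Select, Change}

States satisfying coin ∨ item: {Refund, Change, Coin}.
States satisfying ¬item: {Select, Change}.
States satisfying A[coin ∨ item U ¬item]: {Select, Change}.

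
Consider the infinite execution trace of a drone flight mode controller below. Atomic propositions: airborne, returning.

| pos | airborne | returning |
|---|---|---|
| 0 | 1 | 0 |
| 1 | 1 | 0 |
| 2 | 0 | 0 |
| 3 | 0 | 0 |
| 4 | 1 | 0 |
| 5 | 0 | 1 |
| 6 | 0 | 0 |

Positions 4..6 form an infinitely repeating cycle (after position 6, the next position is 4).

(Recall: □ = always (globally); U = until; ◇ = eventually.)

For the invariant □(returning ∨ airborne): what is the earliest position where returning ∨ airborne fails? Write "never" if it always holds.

Check returning ∨ airborne at each position in order: 0 ✓, 1 ✓.
At position 2 the labels are {}, so returning ∨ airborne is false there. This is the first violation.

2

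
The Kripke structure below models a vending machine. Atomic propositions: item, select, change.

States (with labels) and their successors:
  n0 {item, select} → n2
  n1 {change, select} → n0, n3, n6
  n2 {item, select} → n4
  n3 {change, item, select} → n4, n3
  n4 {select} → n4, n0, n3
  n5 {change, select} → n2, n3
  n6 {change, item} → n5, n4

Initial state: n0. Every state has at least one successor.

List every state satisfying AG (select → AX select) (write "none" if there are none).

States satisfying select → AX select: {n0, n2, n3, n4, n5, n6}.
States satisfying AG (select → AX select): {n0, n2, n3, n4, n5, n6}.

{n0, n2, n3, n4, n5, n6}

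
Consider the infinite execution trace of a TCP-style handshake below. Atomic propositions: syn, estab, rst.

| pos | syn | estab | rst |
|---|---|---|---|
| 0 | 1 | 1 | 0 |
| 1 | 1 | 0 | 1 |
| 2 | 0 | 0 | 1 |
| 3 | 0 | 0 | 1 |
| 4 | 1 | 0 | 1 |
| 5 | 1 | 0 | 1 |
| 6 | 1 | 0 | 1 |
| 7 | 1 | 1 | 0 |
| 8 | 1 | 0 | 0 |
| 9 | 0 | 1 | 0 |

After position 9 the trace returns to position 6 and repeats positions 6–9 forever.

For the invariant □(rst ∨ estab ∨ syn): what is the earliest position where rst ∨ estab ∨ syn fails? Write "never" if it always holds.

rst ∨ estab ∨ syn holds at every position 0..9, and those are all the positions the trace ever visits, so the invariant □(rst ∨ estab ∨ syn) is never violated.

never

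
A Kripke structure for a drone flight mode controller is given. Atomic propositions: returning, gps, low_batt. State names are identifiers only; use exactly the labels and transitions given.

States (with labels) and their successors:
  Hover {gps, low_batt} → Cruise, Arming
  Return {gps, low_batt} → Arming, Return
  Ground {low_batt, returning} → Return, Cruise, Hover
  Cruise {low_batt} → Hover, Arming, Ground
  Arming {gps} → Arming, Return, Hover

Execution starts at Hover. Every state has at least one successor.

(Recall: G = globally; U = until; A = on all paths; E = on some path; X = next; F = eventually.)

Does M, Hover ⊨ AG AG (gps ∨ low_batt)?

Satisfied

States satisfying AG (gps ∨ low_batt): {Hover, Return, Ground, Cruise, Arming}.
States satisfying AG AG (gps ∨ low_batt): {Hover, Return, Ground, Cruise, Arming}.
Every state reachable from Hover satisfies AG (gps ∨ low_batt).
Hover ∈ Sat(AG AG (gps ∨ low_batt)).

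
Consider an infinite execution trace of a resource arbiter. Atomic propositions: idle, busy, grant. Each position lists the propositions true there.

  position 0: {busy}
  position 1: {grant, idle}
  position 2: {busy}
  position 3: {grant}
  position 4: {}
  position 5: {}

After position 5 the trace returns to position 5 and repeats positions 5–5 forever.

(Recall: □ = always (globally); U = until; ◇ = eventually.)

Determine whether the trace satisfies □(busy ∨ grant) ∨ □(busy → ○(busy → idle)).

busy ∨ grant must hold at every position from 0 onward. It fails at position 4, so □(busy ∨ grant) is false.
busy → ○(busy → idle) holds at every position 0..5, and those are all positions ever visited, so □(busy → ○(busy → idle)) holds.
Positions where busy holds: 0, 2.
Check ○(busy → idle) at each: 0→ok, 2→ok.
At position 0: □(busy ∨ grant) is false; □(busy → ○(busy → idle)) is true; so □(busy ∨ grant) ∨ □(busy → ○(busy → idle)) is true.

Yes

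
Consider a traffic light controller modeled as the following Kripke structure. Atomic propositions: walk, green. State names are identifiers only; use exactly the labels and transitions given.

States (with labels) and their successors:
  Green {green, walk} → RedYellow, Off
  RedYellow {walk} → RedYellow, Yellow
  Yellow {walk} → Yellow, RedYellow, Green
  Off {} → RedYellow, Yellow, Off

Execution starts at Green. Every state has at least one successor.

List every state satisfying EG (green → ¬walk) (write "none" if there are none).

{RedYellow, Yellow, Off}

States satisfying green → ¬walk: {RedYellow, Yellow, Off}.
States satisfying EG (green → ¬walk): {RedYellow, Yellow, Off}.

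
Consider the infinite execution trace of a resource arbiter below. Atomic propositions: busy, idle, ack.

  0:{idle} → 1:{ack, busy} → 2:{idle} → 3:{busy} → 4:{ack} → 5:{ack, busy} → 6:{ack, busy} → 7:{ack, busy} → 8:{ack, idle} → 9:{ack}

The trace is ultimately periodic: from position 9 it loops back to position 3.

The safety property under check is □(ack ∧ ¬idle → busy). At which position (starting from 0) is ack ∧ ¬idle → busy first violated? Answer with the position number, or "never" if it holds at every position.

4

Check ack ∧ ¬idle → busy at each position in order: 0 ✓, 1 ✓, 2 ✓, 3 ✓.
At position 4 the labels are {ack}, so ack ∧ ¬idle → busy is false there. This is the first violation.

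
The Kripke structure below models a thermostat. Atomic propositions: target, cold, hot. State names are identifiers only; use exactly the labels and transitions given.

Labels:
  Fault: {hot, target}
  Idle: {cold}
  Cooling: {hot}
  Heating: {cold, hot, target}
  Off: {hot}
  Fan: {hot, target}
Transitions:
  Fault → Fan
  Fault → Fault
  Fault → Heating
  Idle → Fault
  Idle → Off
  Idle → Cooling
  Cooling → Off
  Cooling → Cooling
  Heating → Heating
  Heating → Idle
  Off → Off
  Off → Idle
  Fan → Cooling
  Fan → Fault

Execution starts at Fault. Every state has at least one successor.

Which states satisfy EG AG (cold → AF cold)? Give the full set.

{Fault, Idle, Cooling, Heating, Off, Fan}

States satisfying AG (cold → AF cold): {Fault, Idle, Cooling, Heating, Off, Fan}.
States satisfying EG AG (cold → AF cold): {Fault, Idle, Cooling, Heating, Off, Fan}.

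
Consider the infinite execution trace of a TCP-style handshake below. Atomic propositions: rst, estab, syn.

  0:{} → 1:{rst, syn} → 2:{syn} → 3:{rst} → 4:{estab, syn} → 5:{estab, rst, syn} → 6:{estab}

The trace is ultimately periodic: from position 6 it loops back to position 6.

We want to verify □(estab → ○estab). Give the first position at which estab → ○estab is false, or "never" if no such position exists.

never

estab → ○estab holds at every position 0..6, and those are all the positions the trace ever visits, so the invariant □(estab → ○estab) is never violated.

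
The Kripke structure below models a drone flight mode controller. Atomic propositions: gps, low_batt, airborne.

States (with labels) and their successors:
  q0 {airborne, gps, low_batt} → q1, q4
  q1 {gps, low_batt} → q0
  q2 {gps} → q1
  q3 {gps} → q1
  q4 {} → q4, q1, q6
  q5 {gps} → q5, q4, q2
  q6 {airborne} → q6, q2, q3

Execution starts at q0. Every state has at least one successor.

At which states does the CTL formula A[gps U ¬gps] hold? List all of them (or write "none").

States satisfying gps: {q0, q1, q2, q3, q5}.
States satisfying ¬gps: {q4, q6}.
States satisfying A[gps U ¬gps]: {q4, q6}.

{q4, q6}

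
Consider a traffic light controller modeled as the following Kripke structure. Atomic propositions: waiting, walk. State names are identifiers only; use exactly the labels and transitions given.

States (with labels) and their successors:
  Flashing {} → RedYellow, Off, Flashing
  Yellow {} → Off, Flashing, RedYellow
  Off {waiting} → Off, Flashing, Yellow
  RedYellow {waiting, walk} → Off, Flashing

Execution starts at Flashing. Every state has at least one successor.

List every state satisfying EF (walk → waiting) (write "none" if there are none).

States satisfying walk → waiting: {Flashing, Yellow, Off, RedYellow}.
States satisfying EF (walk → waiting): {Flashing, Yellow, Off, RedYellow}.

{Flashing, Yellow, Off, RedYellow}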